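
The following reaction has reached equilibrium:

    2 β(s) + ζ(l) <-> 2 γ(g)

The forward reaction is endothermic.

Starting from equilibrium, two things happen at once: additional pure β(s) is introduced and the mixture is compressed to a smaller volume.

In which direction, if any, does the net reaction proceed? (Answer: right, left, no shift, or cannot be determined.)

β is a pure solid; its activity is 1 regardless of amount, so Q is unaffected — no shift from this change.
Gas moles: reactants 0, products 2 (Δn_gas = +2). Compression shifts the system toward the side with fewer moles of gas — to the left.
Only the nonzero effect(s) matter; the net shift is to the left.

left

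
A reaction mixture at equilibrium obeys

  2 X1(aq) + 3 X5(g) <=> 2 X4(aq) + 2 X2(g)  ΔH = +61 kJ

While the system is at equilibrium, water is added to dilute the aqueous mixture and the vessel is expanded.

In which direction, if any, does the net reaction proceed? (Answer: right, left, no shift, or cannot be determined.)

left

Dilution scales every aqueous concentration by the same factor. Δn_aq = 2 − 2 = 0, so Q is unchanged — no shift.
Gas moles: reactants 3, products 2 (Δn_gas = -1). Expansion shifts the system toward the side with more moles of gas — to the left.
Only the nonzero effect(s) matter; the net shift is to the left.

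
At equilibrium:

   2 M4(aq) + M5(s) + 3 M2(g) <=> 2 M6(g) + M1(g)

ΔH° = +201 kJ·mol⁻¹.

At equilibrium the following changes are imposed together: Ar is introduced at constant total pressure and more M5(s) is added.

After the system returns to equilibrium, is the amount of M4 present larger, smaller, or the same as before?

Adding inert gas at constant total pressure expands the volume, scaling every reacting partial pressure by the same factor. Δn_gas = 3 − 3 = 0, so Q is unchanged — no shift.
M5 is a pure solid; its activity is 1 regardless of amount, so Q is unaffected — no shift from this change.
No net shift occurs, so the amount of M4 is unchanged.

unchanged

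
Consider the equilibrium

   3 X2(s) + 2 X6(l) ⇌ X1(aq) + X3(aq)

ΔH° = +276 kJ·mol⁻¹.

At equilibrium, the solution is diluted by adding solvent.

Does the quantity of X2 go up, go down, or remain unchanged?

Dilution lowers every aqueous concentration by the same factor. Δn_aq = 2 − 0 = +2, so the system shifts toward the side with more dissolved moles — to the right.
The net shift is to the right. X2 is a reactant, so its amount decreases.

decreases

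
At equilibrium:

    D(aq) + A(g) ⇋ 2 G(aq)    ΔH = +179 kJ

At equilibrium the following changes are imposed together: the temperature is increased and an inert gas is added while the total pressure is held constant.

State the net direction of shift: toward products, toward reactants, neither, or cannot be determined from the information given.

cannot be determined

The forward reaction is endothermic. Raising T favours the endothermic direction — shift to the right.
Adding inert gas at constant total pressure expands the volume and lowers every reacting partial pressure. With Δn_gas = 0 − 1 = -1, Q moves away from K toward the side with fewer gas moles, so the system shifts toward the side with more gas moles — to the left.
The individual effects push in opposite directions; without quantitative information the net direction cannot be determined.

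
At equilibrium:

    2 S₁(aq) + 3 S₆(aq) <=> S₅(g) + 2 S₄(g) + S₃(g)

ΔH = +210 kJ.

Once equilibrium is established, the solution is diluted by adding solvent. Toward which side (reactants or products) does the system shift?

Dilution lowers every aqueous concentration by the same factor. Δn_aq = 0 − 5 = -5, so the system shifts toward the side with more dissolved moles — to the left.

left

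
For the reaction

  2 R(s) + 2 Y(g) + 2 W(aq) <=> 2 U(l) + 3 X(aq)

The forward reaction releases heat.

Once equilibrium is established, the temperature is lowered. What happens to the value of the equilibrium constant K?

K depends on temperature via the van 't Hoff relation. The forward reaction is exothermic, so lowering T increases K.

increases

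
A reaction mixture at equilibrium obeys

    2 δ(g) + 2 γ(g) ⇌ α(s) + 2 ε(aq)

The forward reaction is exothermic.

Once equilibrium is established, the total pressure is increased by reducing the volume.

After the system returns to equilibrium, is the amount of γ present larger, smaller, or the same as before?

decreases

Gas moles: reactants 4, products 0 (Δn_gas = -4). Compression shifts the system toward the side with fewer moles of gas — to the right.
The net shift is to the right. γ is a reactant, so its amount decreases.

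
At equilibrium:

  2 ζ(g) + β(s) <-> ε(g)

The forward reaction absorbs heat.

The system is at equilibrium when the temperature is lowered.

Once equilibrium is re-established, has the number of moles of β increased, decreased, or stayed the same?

increases

The forward reaction is endothermic. Lowering T favours the exothermic direction — shift to the left.
The net shift is to the left. β is a reactant, so its amount increases.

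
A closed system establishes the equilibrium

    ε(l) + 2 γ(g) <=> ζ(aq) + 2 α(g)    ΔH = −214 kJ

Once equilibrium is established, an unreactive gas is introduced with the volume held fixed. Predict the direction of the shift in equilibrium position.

no shift

At constant volume, adding an inert gas leaves every reacting species' partial pressure unchanged, so Q is unchanged — no shift from this change.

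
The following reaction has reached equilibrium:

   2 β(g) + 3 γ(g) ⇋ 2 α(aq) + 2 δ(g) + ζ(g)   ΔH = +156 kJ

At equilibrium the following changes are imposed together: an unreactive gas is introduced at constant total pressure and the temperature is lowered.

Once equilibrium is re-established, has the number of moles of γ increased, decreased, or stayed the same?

increases

Adding inert gas at constant total pressure expands the volume and lowers every reacting partial pressure. With Δn_gas = 3 − 5 = -2, Q moves away from K toward the side with fewer gas moles, so the system shifts toward the side with more gas moles — to the left.
The forward reaction is endothermic. Lowering T favours the exothermic direction — shift to the left.
The net shift is to the left. γ is a reactant, so its amount increases.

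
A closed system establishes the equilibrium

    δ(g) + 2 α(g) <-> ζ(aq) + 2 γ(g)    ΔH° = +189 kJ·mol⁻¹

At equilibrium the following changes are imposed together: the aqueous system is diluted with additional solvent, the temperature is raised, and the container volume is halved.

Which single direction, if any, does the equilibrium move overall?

right

Dilution lowers every aqueous concentration by the same factor. Δn_aq = 1 − 0 = +1, so the system shifts toward the side with more dissolved moles — to the right.
The forward reaction is endothermic. Raising T favours the endothermic direction — shift to the right.
Gas moles: reactants 3, products 2 (Δn_gas = -1). Compression shifts the system toward the side with fewer moles of gas — to the right.
All effects act in the same direction — net shift to the right.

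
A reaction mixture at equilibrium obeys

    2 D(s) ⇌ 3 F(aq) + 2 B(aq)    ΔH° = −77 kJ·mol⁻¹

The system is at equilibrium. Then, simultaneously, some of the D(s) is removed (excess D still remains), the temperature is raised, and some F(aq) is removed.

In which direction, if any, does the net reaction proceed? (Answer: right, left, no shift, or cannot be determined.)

cannot be determined

D is a pure solid; its activity is 1 regardless of amount, so Q is unaffected — no shift from this change.
The forward reaction is exothermic. Raising T favours the endothermic direction — shift to the left.
Removing F (aq), a product, drives the reaction to the right.
The individual effects push in opposite directions; without quantitative information the net direction cannot be determined.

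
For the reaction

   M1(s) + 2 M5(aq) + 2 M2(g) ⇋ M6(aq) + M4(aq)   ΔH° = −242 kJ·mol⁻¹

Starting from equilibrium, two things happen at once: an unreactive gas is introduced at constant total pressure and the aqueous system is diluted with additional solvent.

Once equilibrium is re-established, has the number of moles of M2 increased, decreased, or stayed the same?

Adding inert gas at constant total pressure expands the volume and lowers every reacting partial pressure. With Δn_gas = 0 − 2 = -2, Q moves away from K toward the side with fewer gas moles, so the system shifts toward the side with more gas moles — to the left.
Dilution scales every aqueous concentration by the same factor. Δn_aq = 2 − 2 = 0, so Q is unchanged — no shift.
The net shift is to the left. M2 is a reactant, so its amount increases.

increases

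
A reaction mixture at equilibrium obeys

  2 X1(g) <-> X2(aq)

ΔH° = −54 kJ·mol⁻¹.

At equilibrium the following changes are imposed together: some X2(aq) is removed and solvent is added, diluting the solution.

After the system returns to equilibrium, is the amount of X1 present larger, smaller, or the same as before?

Removing X2 (aq), a product, drives the reaction to the right.
Dilution lowers every aqueous concentration by the same factor. Δn_aq = 1 − 0 = +1, so the system shifts toward the side with more dissolved moles — to the right.
The net shift is to the right. X1 is a reactant, so its amount decreases.

decreases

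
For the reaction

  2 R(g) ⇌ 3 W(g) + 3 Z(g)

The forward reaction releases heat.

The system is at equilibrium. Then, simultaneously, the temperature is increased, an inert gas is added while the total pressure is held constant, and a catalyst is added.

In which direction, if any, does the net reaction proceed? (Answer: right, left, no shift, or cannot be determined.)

cannot be determined

The forward reaction is exothermic. Raising T favours the endothermic direction — shift to the left.
Adding inert gas at constant total pressure expands the volume and lowers every reacting partial pressure. With Δn_gas = 6 − 2 = +4, Q moves away from K toward the side with fewer gas moles, so the system shifts toward the side with more gas moles — to the right.
A catalyst speeds both forward and reverse rates equally; it changes neither Q nor K — no shift from this change.
The individual effects push in opposite directions; without quantitative information the net direction cannot be determined.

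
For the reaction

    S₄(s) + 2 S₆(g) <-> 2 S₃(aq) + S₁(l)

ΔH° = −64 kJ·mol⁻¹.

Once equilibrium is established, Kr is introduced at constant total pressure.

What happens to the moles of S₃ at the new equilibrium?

Adding inert gas at constant total pressure expands the volume and lowers every reacting partial pressure. With Δn_gas = 0 − 2 = -2, Q moves away from K toward the side with fewer gas moles, so the system shifts toward the side with more gas moles — to the left.
The net shift is to the left. S₃ is a product, so its amount decreases.

decreases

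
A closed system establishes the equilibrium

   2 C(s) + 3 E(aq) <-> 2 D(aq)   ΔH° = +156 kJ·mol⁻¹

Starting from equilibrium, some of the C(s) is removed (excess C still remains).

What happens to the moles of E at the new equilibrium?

unchanged

C is a pure solid; its activity is 1 regardless of amount, so Q is unaffected — no shift from this change.
No net shift occurs, so the amount of E is unchanged.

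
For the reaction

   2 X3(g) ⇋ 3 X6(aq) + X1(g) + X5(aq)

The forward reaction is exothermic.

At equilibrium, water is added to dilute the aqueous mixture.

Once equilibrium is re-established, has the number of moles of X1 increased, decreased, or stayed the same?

Dilution lowers every aqueous concentration by the same factor. Δn_aq = 4 − 0 = +4, so the system shifts toward the side with more dissolved moles — to the right.
The net shift is to the right. X1 is a product, so its amount increases.

increases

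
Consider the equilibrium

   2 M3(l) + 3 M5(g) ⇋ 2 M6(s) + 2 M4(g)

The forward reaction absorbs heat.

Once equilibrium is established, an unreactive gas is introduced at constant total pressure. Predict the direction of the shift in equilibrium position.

left

Adding inert gas at constant total pressure expands the volume and lowers every reacting partial pressure. With Δn_gas = 2 − 3 = -1, Q moves away from K toward the side with fewer gas moles, so the system shifts toward the side with more gas moles — to the left.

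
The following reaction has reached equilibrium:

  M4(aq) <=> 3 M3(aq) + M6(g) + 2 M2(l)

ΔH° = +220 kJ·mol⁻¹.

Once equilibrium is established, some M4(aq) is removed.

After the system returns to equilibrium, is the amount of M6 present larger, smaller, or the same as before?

decreases

Removing M4 (aq), a reactant, drives the reaction to the left.
The net shift is to the left. M6 is a product, so its amount decreases.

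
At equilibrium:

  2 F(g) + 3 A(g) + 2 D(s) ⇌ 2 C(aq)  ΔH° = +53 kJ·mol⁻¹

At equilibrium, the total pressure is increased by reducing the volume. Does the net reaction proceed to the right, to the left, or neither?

right

Gas moles: reactants 5, products 0 (Δn_gas = -5). Compression shifts the system toward the side with fewer moles of gas — to the right.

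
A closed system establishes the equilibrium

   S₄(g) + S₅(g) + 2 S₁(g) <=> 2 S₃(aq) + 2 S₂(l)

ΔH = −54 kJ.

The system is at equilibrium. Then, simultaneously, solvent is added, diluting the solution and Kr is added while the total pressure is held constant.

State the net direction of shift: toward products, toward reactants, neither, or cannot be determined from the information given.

Dilution lowers every aqueous concentration by the same factor. Δn_aq = 2 − 0 = +2, so the system shifts toward the side with more dissolved moles — to the right.
Adding inert gas at constant total pressure expands the volume and lowers every reacting partial pressure. With Δn_gas = 0 − 4 = -4, Q moves away from K toward the side with fewer gas moles, so the system shifts toward the side with more gas moles — to the left.
The individual effects push in opposite directions; without quantitative information the net direction cannot be determined.

cannot be determined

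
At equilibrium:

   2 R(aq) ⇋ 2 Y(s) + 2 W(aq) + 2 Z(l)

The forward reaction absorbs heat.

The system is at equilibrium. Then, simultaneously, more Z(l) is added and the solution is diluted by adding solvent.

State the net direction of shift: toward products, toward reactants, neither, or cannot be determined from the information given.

no shift

Z is a pure liquid; its activity is 1 regardless of amount, so Q is unaffected — no shift from this change.
Dilution scales every aqueous concentration by the same factor. Δn_aq = 2 − 2 = 0, so Q is unchanged — no shift.
None of the changes alters Q relative to K, so there is no net shift.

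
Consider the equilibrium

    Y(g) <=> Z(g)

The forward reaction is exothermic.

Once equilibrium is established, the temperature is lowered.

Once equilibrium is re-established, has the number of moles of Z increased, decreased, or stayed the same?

The forward reaction is exothermic. Lowering T favours the exothermic direction — shift to the right.
The net shift is to the right. Z is a product, so its amount increases.

increases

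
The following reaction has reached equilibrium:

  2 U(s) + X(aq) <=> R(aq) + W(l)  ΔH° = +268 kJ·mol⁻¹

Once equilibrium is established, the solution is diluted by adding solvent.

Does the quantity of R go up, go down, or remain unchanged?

unchanged

Dilution scales every aqueous concentration by the same factor. Δn_aq = 1 − 1 = 0, so Q is unchanged — no shift.
No net shift occurs, so the amount of R is unchanged.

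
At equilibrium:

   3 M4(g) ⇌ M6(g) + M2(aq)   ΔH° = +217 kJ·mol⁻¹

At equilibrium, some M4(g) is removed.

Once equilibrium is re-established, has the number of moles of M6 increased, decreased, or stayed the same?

decreases

Removing M4 (g), a reactant, drives the reaction to the left.
The net shift is to the left. M6 is a product, so its amount decreases.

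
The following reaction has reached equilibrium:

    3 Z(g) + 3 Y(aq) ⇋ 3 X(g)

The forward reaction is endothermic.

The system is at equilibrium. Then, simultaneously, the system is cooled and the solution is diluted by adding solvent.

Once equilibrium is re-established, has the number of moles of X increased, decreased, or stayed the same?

decreases

The forward reaction is endothermic. Lowering T favours the exothermic direction — shift to the left.
Dilution lowers every aqueous concentration by the same factor. Δn_aq = 0 − 3 = -3, so the system shifts toward the side with more dissolved moles — to the left.
The net shift is to the left. X is a product, so its amount decreases.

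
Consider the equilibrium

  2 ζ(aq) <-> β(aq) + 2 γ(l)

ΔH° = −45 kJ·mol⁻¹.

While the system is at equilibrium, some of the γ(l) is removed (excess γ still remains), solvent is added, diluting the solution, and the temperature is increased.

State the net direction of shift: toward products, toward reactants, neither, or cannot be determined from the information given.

γ is a pure liquid; its activity is 1 regardless of amount, so Q is unaffected — no shift from this change.
Dilution lowers every aqueous concentration by the same factor. Δn_aq = 1 − 2 = -1, so the system shifts toward the side with more dissolved moles — to the left.
The forward reaction is exothermic. Raising T favours the endothermic direction — shift to the left.
Only the nonzero effect(s) matter; the net shift is to the left.

left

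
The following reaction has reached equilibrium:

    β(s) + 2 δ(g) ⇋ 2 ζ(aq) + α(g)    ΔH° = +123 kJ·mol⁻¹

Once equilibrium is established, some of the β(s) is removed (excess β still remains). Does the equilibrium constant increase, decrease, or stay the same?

unchanged

The equilibrium constant depends only on temperature. This perturbation changes neither the position of equilibrium nor K.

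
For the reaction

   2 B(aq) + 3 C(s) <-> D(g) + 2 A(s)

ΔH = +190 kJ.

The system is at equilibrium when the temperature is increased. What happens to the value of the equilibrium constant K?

increases

K depends on temperature via the van 't Hoff relation. The forward reaction is endothermic, so raising T increases K.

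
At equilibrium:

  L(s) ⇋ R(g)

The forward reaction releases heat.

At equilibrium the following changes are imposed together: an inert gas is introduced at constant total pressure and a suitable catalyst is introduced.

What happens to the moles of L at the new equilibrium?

decreases

Adding inert gas at constant total pressure expands the volume and lowers every reacting partial pressure. With Δn_gas = 1 − 0 = +1, Q moves away from K toward the side with fewer gas moles, so the system shifts toward the side with more gas moles — to the right.
A catalyst speeds both forward and reverse rates equally; it changes neither Q nor K — no shift from this change.
The net shift is to the right. L is a reactant, so its amount decreases.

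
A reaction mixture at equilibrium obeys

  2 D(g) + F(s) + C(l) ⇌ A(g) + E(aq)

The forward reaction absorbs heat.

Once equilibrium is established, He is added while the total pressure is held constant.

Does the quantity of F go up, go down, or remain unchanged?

increases

Adding inert gas at constant total pressure expands the volume and lowers every reacting partial pressure. With Δn_gas = 1 − 2 = -1, Q moves away from K toward the side with fewer gas moles, so the system shifts toward the side with more gas moles — to the left.
The net shift is to the left. F is a reactant, so its amount increases.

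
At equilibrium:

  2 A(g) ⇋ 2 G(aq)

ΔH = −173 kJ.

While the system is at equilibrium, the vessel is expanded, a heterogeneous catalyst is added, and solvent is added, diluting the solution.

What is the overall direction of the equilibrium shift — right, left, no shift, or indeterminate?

Gas moles: reactants 2, products 0 (Δn_gas = -2). Expansion shifts the system toward the side with more moles of gas — to the left.
A catalyst speeds both forward and reverse rates equally; it changes neither Q nor K — no shift from this change.
Dilution lowers every aqueous concentration by the same factor. Δn_aq = 2 − 0 = +2, so the system shifts toward the side with more dissolved moles — to the right.
The individual effects push in opposite directions; without quantitative information the net direction cannot be determined.

cannot be determined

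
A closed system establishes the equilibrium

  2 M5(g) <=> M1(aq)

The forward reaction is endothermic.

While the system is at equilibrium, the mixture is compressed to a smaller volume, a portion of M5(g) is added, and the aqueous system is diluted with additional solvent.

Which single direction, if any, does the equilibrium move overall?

right

Gas moles: reactants 2, products 0 (Δn_gas = -2). Compression shifts the system toward the side with fewer moles of gas — to the right.
Adding M5 (g), a reactant, drives the reaction to the right.
Dilution lowers every aqueous concentration by the same factor. Δn_aq = 1 − 0 = +1, so the system shifts toward the side with more dissolved moles — to the right.
All effects act in the same direction — net shift to the right.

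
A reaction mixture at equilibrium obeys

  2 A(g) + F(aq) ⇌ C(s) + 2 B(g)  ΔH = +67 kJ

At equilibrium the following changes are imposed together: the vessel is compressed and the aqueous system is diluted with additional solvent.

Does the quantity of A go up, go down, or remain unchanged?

increases

Gas moles: reactants 2, products 2. Δn_gas = 0, so a volume change leaves Q equal to K — no shift from this change.
Dilution lowers every aqueous concentration by the same factor. Δn_aq = 0 − 1 = -1, so the system shifts toward the side with more dissolved moles — to the left.
The net shift is to the left. A is a reactant, so its amount increases.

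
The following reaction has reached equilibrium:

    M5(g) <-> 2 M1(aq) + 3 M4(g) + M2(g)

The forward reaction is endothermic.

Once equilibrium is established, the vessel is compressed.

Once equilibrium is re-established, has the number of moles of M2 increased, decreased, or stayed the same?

Gas moles: reactants 1, products 4 (Δn_gas = +3). Compression shifts the system toward the side with fewer moles of gas — to the left.
The net shift is to the left. M2 is a product, so its amount decreases.

decreases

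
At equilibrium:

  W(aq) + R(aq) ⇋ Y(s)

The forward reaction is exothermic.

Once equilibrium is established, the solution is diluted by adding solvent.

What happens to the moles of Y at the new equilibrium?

decreases

Dilution lowers every aqueous concentration by the same factor. Δn_aq = 0 − 2 = -2, so the system shifts toward the side with more dissolved moles — to the left.
The net shift is to the left. Y is a product, so its amount decreases.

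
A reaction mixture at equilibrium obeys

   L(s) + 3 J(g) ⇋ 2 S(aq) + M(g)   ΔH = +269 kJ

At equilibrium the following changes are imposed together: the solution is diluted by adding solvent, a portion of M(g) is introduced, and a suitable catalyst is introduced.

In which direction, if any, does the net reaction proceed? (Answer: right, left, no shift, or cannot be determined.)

cannot be determined

Dilution lowers every aqueous concentration by the same factor. Δn_aq = 2 − 0 = +2, so the system shifts toward the side with more dissolved moles — to the right.
Adding M (g), a product, drives the reaction to the left.
A catalyst speeds both forward and reverse rates equally; it changes neither Q nor K — no shift from this change.
The individual effects push in opposite directions; without quantitative information the net direction cannot be determined.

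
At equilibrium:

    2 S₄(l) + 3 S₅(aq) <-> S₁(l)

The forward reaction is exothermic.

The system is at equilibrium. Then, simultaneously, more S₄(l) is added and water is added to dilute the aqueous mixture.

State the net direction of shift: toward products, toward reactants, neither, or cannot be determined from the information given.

left

S₄ is a pure liquid; its activity is 1 regardless of amount, so Q is unaffected — no shift from this change.
Dilution lowers every aqueous concentration by the same factor. Δn_aq = 0 − 3 = -3, so the system shifts toward the side with more dissolved moles — to the left.
Only the nonzero effect(s) matter; the net shift is to the left.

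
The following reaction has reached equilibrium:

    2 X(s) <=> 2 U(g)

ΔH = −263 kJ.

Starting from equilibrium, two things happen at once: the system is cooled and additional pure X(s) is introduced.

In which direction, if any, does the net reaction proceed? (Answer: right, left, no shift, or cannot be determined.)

right

The forward reaction is exothermic. Lowering T favours the exothermic direction — shift to the right.
X is a pure solid; its activity is 1 regardless of amount, so Q is unaffected — no shift from this change.
Only the nonzero effect(s) matter; the net shift is to the right.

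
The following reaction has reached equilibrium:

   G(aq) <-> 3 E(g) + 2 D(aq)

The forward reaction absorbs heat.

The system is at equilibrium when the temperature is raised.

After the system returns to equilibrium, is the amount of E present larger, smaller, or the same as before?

The forward reaction is endothermic. Raising T favours the endothermic direction — shift to the right.
The net shift is to the right. E is a product, so its amount increases.

increases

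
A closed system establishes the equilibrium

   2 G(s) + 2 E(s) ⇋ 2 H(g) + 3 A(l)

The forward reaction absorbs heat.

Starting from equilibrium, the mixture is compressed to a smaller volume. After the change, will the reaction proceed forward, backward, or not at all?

left

Gas moles: reactants 0, products 2 (Δn_gas = +2). Compression shifts the system toward the side with fewer moles of gas — to the left.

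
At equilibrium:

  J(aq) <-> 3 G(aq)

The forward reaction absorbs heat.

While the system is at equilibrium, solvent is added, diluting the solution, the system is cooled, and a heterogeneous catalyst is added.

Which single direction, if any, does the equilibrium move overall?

Dilution lowers every aqueous concentration by the same factor. Δn_aq = 3 − 1 = +2, so the system shifts toward the side with more dissolved moles — to the right.
The forward reaction is endothermic. Lowering T favours the exothermic direction — shift to the left.
A catalyst speeds both forward and reverse rates equally; it changes neither Q nor K — no shift from this change.
The individual effects push in opposite directions; without quantitative information the net direction cannot be determined.

cannot be determined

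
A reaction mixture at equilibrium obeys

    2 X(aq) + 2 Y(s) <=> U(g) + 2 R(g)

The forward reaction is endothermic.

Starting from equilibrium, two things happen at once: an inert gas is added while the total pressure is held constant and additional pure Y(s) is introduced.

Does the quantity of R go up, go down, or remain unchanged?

Adding inert gas at constant total pressure expands the volume and lowers every reacting partial pressure. With Δn_gas = 3 − 0 = +3, Q moves away from K toward the side with fewer gas moles, so the system shifts toward the side with more gas moles — to the right.
Y is a pure solid; its activity is 1 regardless of amount, so Q is unaffected — no shift from this change.
The net shift is to the right. R is a product, so its amount increases.

increases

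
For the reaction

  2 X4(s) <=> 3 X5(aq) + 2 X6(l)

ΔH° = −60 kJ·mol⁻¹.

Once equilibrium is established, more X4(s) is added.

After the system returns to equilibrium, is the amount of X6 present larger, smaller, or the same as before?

X4 is a pure solid; its activity is 1 regardless of amount, so Q is unaffected — no shift from this change.
No net shift occurs, so the amount of X6 is unchanged.

unchanged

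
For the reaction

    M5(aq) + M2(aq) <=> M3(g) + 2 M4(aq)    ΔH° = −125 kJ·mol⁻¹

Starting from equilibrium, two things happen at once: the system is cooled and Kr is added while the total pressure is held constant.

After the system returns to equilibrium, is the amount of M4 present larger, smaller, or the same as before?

The forward reaction is exothermic. Lowering T favours the exothermic direction — shift to the right.
Adding inert gas at constant total pressure expands the volume and lowers every reacting partial pressure. With Δn_gas = 1 − 0 = +1, Q moves away from K toward the side with fewer gas moles, so the system shifts toward the side with more gas moles — to the right.
The net shift is to the right. M4 is a product, so its amount increases.

increases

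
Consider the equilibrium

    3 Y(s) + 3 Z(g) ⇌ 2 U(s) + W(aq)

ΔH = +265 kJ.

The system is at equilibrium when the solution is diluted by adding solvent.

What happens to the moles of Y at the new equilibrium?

Dilution lowers every aqueous concentration by the same factor. Δn_aq = 1 − 0 = +1, so the system shifts toward the side with more dissolved moles — to the right.
The net shift is to the right. Y is a reactant, so its amount decreases.

decreases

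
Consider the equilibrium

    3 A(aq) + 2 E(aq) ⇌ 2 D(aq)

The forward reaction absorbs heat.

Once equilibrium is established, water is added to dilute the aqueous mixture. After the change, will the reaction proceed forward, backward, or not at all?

Dilution lowers every aqueous concentration by the same factor. Δn_aq = 2 − 5 = -3, so the system shifts toward the side with more dissolved moles — to the left.

left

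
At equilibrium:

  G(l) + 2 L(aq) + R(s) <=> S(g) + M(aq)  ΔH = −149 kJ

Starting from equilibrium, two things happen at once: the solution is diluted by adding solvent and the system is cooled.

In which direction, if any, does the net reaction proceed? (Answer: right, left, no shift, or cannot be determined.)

cannot be determined

Dilution lowers every aqueous concentration by the same factor. Δn_aq = 1 − 2 = -1, so the system shifts toward the side with more dissolved moles — to the left.
The forward reaction is exothermic. Lowering T favours the exothermic direction — shift to the right.
The individual effects push in opposite directions; without quantitative information the net direction cannot be determined.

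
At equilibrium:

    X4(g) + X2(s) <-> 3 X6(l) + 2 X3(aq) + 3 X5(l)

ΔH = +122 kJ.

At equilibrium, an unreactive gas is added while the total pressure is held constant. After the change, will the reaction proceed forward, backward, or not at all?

left

Adding inert gas at constant total pressure expands the volume and lowers every reacting partial pressure. With Δn_gas = 0 − 1 = -1, Q moves away from K toward the side with fewer gas moles, so the system shifts toward the side with more gas moles — to the left.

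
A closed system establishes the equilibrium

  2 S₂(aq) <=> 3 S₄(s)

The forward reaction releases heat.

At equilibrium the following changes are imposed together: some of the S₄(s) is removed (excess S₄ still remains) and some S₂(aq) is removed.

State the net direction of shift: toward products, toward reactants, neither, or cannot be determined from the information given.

S₄ is a pure solid; its activity is 1 regardless of amount, so Q is unaffected — no shift from this change.
Removing S₂ (aq), a reactant, drives the reaction to the left.
Only the nonzero effect(s) matter; the net shift is to the left.

left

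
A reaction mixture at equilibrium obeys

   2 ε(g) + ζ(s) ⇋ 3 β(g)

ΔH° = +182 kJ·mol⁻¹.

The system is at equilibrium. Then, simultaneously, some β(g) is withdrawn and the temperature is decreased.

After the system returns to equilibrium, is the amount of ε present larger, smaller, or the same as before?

Removing β (g), a product, drives the reaction to the right.
The forward reaction is endothermic. Lowering T favours the exothermic direction — shift to the left.
The two effects oppose each other, so the net shift — and hence the change in ε — cannot be determined from the given information.

cannot be determined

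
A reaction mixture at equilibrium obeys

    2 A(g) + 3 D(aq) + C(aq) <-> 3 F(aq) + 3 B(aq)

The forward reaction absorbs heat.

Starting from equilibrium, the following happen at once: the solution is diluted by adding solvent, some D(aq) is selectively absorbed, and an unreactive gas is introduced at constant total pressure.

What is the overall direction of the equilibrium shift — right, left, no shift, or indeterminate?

Dilution lowers every aqueous concentration by the same factor. Δn_aq = 6 − 4 = +2, so the system shifts toward the side with more dissolved moles — to the right.
Removing D (aq), a reactant, drives the reaction to the left.
Adding inert gas at constant total pressure expands the volume and lowers every reacting partial pressure. With Δn_gas = 0 − 2 = -2, Q moves away from K toward the side with fewer gas moles, so the system shifts toward the side with more gas moles — to the left.
The individual effects push in opposite directions; without quantitative information the net direction cannot be determined.

cannot be determined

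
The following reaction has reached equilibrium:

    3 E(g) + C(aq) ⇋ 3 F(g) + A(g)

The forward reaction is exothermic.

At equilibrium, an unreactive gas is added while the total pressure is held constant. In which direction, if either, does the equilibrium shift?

Adding inert gas at constant total pressure expands the volume and lowers every reacting partial pressure. With Δn_gas = 4 − 3 = +1, Q moves away from K toward the side with fewer gas moles, so the system shifts toward the side with more gas moles — to the right.

right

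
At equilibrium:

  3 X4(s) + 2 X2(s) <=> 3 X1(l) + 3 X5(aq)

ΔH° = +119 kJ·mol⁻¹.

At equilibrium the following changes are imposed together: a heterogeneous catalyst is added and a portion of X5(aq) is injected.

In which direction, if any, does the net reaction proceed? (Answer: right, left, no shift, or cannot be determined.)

A catalyst speeds both forward and reverse rates equally; it changes neither Q nor K — no shift from this change.
Adding X5 (aq), a product, drives the reaction to the left.
Only the nonzero effect(s) matter; the net shift is to the left.

left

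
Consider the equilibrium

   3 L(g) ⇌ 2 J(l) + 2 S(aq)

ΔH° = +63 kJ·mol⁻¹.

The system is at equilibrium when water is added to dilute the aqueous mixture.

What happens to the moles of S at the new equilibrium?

increases

Dilution lowers every aqueous concentration by the same factor. Δn_aq = 2 − 0 = +2, so the system shifts toward the side with more dissolved moles — to the right.
The net shift is to the right. S is a product, so its amount increases.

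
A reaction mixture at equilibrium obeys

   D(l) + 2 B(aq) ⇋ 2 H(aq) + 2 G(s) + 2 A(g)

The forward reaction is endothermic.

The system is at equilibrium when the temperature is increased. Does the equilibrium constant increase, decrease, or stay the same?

increases

K depends on temperature via the van 't Hoff relation. The forward reaction is endothermic, so raising T increases K.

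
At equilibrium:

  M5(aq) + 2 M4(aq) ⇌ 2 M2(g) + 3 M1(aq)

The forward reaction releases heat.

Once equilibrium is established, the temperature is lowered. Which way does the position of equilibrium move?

The forward reaction is exothermic. Lowering T favours the exothermic direction — shift to the right.

right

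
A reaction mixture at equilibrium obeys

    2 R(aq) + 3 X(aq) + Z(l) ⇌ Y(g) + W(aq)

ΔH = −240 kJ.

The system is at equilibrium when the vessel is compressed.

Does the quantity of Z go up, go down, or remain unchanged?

increases

Gas moles: reactants 0, products 1 (Δn_gas = +1). Compression shifts the system toward the side with fewer moles of gas — to the left.
The net shift is to the left. Z is a reactant, so its amount increases.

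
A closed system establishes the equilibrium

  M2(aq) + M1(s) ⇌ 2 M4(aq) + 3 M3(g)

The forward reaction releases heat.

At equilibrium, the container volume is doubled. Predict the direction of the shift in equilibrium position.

Gas moles: reactants 0, products 3 (Δn_gas = +3). Expansion shifts the system toward the side with more moles of gas — to the right.

right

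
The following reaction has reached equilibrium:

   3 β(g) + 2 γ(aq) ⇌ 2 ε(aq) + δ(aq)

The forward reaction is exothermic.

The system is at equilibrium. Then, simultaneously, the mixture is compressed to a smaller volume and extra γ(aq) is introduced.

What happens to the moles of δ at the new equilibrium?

increases

Gas moles: reactants 3, products 0 (Δn_gas = -3). Compression shifts the system toward the side with fewer moles of gas — to the right.
Adding γ (aq), a reactant, drives the reaction to the right.
The net shift is to the right. δ is a product, so its amount increases.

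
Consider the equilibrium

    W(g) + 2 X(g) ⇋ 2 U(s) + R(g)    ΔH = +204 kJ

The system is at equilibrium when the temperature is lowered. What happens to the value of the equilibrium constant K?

K depends on temperature via the van 't Hoff relation. The forward reaction is endothermic, so lowering T decreases K.

decreases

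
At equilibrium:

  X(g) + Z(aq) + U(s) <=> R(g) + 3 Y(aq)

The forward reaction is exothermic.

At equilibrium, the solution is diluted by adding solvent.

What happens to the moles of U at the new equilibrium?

Dilution lowers every aqueous concentration by the same factor. Δn_aq = 3 − 1 = +2, so the system shifts toward the side with more dissolved moles — to the right.
The net shift is to the right. U is a reactant, so its amount decreases.

decreases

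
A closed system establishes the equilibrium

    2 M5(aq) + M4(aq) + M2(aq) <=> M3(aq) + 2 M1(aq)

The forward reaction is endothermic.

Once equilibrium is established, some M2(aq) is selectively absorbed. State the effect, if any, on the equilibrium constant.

unchanged

The equilibrium constant depends only on temperature. This perturbation may move the position of equilibrium, but since T is unchanged, K itself is unchanged.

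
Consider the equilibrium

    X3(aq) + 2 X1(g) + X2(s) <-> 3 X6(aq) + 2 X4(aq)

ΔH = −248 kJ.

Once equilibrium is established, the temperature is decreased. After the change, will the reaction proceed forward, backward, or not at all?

right

The forward reaction is exothermic. Lowering T favours the exothermic direction — shift to the right.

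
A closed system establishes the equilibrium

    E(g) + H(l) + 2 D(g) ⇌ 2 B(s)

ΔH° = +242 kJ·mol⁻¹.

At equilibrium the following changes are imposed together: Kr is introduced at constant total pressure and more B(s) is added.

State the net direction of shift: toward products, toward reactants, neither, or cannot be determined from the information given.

Adding inert gas at constant total pressure expands the volume and lowers every reacting partial pressure. With Δn_gas = 0 − 3 = -3, Q moves away from K toward the side with fewer gas moles, so the system shifts toward the side with more gas moles — to the left.
B is a pure solid; its activity is 1 regardless of amount, so Q is unaffected — no shift from this change.
Only the nonzero effect(s) matter; the net shift is to the left.

left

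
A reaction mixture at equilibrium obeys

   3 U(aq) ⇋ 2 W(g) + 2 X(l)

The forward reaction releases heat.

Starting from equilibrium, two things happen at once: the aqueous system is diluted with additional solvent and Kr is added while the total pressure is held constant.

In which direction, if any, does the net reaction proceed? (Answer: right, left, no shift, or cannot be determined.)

Dilution lowers every aqueous concentration by the same factor. Δn_aq = 0 − 3 = -3, so the system shifts toward the side with more dissolved moles — to the left.
Adding inert gas at constant total pressure expands the volume and lowers every reacting partial pressure. With Δn_gas = 2 − 0 = +2, Q moves away from K toward the side with fewer gas moles, so the system shifts toward the side with more gas moles — to the right.
The individual effects push in opposite directions; without quantitative information the net direction cannot be determined.

cannot be determined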